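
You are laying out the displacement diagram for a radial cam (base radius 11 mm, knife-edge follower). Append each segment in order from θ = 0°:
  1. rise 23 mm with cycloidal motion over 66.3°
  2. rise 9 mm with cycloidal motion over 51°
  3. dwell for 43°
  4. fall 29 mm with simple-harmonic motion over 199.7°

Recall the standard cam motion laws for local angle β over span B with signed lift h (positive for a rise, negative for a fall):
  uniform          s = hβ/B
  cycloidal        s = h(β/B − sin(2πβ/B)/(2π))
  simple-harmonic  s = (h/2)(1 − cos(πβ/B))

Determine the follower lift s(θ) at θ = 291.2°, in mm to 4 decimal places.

seg 1 [0°–66.3°] cycloidal, h=23: full span → s += 23 → s = 23.0000
seg 2 [66.3°–117.3°] cycloidal, h=9: full span → s += 9 → s = 32.0000
seg 3 [117.3°–160.3°] dwell: s stays 32.0000
seg 4 [160.3°–360°] simple-harmonic, h=-29: θ=291.2° here. β=130.9, B=199.7. -29/2·(1 − cos(π·0.6555)) = -21.3044 → s = 10.6956

10.6956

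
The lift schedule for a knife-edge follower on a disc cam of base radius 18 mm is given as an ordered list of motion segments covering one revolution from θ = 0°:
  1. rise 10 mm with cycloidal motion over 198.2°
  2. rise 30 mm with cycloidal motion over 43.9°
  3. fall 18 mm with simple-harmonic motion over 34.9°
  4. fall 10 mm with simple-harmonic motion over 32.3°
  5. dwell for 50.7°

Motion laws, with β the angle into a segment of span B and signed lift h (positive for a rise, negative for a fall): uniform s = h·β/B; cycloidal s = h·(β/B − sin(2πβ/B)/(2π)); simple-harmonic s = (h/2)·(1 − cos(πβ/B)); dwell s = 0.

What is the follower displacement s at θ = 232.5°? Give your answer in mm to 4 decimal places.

seg 1 [0°–198.2°] cycloidal, h=10: full span → s += 10 → s = 10.0000
seg 2 [198.2°–242.1°] cycloidal, h=30: θ=232.5° here. β=34.3, B=43.9. 30·(0.7813 − sin(2π·0.7813)/(2π)) = 28.1221 → s = 38.1221

38.1221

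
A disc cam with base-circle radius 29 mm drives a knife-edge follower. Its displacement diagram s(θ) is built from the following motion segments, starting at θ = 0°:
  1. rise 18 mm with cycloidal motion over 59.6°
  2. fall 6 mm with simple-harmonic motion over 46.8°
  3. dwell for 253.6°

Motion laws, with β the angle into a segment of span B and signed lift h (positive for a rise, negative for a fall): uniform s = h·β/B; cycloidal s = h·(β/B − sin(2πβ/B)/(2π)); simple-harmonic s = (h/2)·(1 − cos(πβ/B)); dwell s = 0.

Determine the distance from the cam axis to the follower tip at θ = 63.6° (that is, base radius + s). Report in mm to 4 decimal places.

seg 1 [0°–59.6°] cycloidal, h=18: full span → s += 18 → s = 18.0000
seg 2 [59.6°–106.4°] simple-harmonic, h=-6: θ=63.6° here. β=4, B=46.8. -6/2·(1 − cos(π·0.0855)) = -0.1075 → s = 17.8925
radial distance = base radius + s = 29 + 17.8925 = 46.8925

46.8925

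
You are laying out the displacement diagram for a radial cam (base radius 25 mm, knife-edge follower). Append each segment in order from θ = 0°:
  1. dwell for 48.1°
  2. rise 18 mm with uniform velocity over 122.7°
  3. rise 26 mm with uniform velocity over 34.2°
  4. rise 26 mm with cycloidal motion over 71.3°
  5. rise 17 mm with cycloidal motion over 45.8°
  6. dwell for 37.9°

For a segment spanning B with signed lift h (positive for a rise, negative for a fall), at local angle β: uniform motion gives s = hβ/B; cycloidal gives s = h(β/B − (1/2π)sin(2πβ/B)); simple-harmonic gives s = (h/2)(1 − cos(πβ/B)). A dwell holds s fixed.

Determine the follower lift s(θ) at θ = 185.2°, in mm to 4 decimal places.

seg 1 [0°–48.1°] dwell: s stays 0.0000
seg 2 [48.1°–170.8°] uniform, h=18: full span → s += 18 → s = 18.0000
seg 3 [170.8°–205°] uniform, h=26: θ=185.2° here. β=14.4, B=34.2. 26·14.4/34.2 = 10.9474 → s = 28.9474

28.9474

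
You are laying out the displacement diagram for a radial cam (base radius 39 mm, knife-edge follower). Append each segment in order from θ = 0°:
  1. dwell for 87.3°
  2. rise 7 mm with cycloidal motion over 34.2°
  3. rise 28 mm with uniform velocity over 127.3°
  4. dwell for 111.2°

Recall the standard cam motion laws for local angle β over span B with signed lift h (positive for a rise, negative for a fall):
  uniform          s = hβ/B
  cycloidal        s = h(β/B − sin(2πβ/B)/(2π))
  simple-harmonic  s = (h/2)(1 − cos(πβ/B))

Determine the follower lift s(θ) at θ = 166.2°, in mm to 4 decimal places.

seg 1 [0°–87.3°] dwell: s stays 0.0000
seg 2 [87.3°–121.5°] cycloidal, h=7: full span → s += 7 → s = 7.0000
seg 3 [121.5°–248.8°] uniform, h=28: θ=166.2° here. β=44.7, B=127.3. 28·44.7/127.3 = 9.8319 → s = 16.8319

16.8319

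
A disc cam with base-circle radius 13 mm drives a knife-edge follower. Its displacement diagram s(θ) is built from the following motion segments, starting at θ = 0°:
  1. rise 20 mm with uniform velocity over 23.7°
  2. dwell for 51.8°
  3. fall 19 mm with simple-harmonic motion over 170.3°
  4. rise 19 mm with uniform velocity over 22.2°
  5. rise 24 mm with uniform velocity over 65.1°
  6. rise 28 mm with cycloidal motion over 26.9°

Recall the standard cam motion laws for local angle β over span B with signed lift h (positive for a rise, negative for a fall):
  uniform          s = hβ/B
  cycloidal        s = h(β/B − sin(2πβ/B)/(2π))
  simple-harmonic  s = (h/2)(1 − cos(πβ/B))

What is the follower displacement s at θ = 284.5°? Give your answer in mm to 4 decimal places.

seg 1 [0°–23.7°] uniform, h=20: full span → s += 20 → s = 20.0000
seg 2 [23.7°–75.5°] dwell: s stays 20.0000
seg 3 [75.5°–245.8°] simple-harmonic, h=-19: full span → s += -19 → s = 1.0000
seg 4 [245.8°–268°] uniform, h=19: full span → s += 19 → s = 20.0000
seg 5 [268°–333.1°] uniform, h=24: θ=284.5° here. β=16.5, B=65.1. 24·16.5/65.1 = 6.0829 → s = 26.0829

26.0829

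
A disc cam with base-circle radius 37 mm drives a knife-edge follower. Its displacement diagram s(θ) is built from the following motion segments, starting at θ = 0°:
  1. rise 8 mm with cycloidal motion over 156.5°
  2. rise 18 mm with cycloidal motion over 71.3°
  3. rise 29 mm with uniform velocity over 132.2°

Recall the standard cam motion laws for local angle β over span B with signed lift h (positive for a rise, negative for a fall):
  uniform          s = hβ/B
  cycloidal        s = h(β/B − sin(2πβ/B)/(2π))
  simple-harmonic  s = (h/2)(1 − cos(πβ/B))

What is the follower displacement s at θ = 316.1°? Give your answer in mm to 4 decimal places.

seg 1 [0°–156.5°] cycloidal, h=8: full span → s += 8 → s = 8.0000
seg 2 [156.5°–227.8°] cycloidal, h=18: full span → s += 18 → s = 26.0000
seg 3 [227.8°–360°] uniform, h=29: θ=316.1° here. β=88.3, B=132.2. 29·88.3/132.2 = 19.3699 → s = 45.3699

45.3699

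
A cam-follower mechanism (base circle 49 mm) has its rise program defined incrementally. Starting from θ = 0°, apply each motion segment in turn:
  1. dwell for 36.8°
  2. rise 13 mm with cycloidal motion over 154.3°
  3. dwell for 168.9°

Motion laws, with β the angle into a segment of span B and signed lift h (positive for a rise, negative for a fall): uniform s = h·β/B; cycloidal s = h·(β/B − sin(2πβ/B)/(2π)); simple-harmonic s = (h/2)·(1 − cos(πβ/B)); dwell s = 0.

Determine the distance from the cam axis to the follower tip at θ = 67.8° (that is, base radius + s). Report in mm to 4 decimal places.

seg 1 [0°–36.8°] dwell: s stays 0.0000
seg 2 [36.8°–191.1°] cycloidal, h=13: θ=67.8° here. β=31, B=154.3. 13·(0.2009 − sin(2π·0.2009)/(2π)) = 0.6404 → s = 0.6404
radial distance = base radius + s = 49 + 0.6404 = 49.6404

49.6404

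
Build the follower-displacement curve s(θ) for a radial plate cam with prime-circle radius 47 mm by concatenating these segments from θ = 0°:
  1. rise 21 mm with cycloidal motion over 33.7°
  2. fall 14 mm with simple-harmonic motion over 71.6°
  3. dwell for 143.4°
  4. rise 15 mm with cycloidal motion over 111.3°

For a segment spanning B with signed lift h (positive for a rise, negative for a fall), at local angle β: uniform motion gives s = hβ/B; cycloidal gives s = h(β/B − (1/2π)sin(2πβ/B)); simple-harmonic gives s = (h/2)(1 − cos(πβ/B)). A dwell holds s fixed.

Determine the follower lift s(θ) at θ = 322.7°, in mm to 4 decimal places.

seg 1 [0°–33.7°] cycloidal, h=21: full span → s += 21 → s = 21.0000
seg 2 [33.7°–105.3°] simple-harmonic, h=-14: full span → s += -14 → s = 7.0000
seg 3 [105.3°–248.7°] dwell: s stays 7.0000
seg 4 [248.7°–360°] cycloidal, h=15: θ=322.7° here. β=74, B=111.3. 15·(0.6649 − sin(2π·0.6649)/(2π)) = 12.0269 → s = 19.0269

19.0269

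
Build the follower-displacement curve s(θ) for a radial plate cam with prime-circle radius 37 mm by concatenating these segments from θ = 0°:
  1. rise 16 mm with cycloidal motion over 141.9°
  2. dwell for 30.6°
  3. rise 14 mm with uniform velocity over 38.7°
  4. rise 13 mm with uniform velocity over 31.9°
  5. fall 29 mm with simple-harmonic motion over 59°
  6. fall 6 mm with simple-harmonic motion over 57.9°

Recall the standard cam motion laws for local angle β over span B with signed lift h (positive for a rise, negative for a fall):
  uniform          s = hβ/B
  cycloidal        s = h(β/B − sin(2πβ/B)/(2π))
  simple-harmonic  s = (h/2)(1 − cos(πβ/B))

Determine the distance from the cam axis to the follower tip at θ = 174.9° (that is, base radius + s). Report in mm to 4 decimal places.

seg 1 [0°–141.9°] cycloidal, h=16: full span → s += 16 → s = 16.0000
seg 2 [141.9°–172.5°] dwell: s stays 16.0000
seg 3 [172.5°–211.2°] uniform, h=14: θ=174.9° here. β=2.4, B=38.7. 14·2.4/38.7 = 0.8682 → s = 16.8682
radial distance = base radius + s = 37 + 16.8682 = 53.8682

53.8682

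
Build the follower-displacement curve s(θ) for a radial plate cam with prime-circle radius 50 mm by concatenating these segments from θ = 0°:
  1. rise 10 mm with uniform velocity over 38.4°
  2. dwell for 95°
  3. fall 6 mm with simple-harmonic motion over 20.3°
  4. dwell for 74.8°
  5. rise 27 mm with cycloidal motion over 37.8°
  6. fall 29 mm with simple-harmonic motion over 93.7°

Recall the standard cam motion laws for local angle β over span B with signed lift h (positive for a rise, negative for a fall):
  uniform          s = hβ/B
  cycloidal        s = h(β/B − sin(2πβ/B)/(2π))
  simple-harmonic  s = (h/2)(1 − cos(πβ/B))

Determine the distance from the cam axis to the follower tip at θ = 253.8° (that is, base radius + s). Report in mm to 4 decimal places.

seg 1 [0°–38.4°] uniform, h=10: full span → s += 10 → s = 10.0000
seg 2 [38.4°–133.4°] dwell: s stays 10.0000
seg 3 [133.4°–153.7°] simple-harmonic, h=-6: full span → s += -6 → s = 4.0000
seg 4 [153.7°–228.5°] dwell: s stays 4.0000
seg 5 [228.5°–266.3°] cycloidal, h=27: θ=253.8° here. β=25.3, B=37.8. 27·(0.6693 − sin(2π·0.6693)/(2π)) = 21.8281 → s = 25.8281
radial distance = base radius + s = 50 + 25.8281 = 75.8281

75.8281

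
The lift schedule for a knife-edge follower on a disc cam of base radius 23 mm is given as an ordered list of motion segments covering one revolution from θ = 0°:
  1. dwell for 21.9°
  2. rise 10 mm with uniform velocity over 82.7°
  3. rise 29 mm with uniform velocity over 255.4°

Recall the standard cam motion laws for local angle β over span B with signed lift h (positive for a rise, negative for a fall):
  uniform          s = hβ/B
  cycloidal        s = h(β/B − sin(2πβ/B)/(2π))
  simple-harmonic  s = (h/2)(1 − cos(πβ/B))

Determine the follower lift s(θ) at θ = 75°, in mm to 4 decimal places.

seg 1 [0°–21.9°] dwell: s stays 0.0000
seg 2 [21.9°–104.6°] uniform, h=10: θ=75° here. β=53.1, B=82.7. 10·53.1/82.7 = 6.4208 → s = 6.4208

6.4208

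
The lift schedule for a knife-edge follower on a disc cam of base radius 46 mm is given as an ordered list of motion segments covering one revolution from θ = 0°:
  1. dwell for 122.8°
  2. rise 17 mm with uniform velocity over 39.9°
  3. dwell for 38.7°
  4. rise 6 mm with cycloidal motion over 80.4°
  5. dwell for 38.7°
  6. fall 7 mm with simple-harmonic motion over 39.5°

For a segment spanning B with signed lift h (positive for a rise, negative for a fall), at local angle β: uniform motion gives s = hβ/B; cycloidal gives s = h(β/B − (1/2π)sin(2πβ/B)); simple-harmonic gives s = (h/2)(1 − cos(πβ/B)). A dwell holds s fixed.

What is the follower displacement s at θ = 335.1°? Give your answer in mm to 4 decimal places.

seg 1 [0°–122.8°] dwell: s stays 0.0000
seg 2 [122.8°–162.7°] uniform, h=17: full span → s += 17 → s = 17.0000
seg 3 [162.7°–201.4°] dwell: s stays 17.0000
seg 4 [201.4°–281.8°] cycloidal, h=6: full span → s += 6 → s = 23.0000
seg 5 [281.8°–320.5°] dwell: s stays 23.0000
seg 6 [320.5°–360°] simple-harmonic, h=-7: θ=335.1° here. β=14.6, B=39.5. -7/2·(1 − cos(π·0.3696)) = -2.1062 → s = 20.8938

20.8938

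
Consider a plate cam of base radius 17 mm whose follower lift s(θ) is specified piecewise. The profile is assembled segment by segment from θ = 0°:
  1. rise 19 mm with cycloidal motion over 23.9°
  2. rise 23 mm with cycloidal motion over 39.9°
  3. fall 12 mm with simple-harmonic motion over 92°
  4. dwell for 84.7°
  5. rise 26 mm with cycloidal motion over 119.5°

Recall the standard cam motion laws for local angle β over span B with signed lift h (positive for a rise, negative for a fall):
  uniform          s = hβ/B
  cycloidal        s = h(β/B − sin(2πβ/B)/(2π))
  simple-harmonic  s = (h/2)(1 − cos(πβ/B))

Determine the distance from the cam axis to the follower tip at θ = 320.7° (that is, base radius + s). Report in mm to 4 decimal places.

seg 1 [0°–23.9°] cycloidal, h=19: full span → s += 19 → s = 19.0000
seg 2 [23.9°–63.8°] cycloidal, h=23: full span → s += 23 → s = 42.0000
seg 3 [63.8°–155.8°] simple-harmonic, h=-12: full span → s += -12 → s = 30.0000
seg 4 [155.8°–240.5°] dwell: s stays 30.0000
seg 5 [240.5°–360°] cycloidal, h=26: θ=320.7° here. β=80.2, B=119.5. 26·(0.6711 − sin(2π·0.6711)/(2π)) = 21.0896 → s = 51.0896
radial distance = base radius + s = 17 + 51.0896 = 68.0896

68.0896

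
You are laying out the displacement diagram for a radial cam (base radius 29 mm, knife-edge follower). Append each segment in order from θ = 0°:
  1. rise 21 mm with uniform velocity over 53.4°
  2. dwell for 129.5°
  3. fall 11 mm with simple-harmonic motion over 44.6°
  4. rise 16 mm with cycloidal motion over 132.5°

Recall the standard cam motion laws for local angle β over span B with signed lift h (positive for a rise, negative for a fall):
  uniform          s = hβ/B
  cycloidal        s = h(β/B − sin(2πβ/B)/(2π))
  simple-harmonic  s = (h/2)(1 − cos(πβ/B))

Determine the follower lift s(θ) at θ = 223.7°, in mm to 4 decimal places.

seg 1 [0°–53.4°] uniform, h=21: full span → s += 21 → s = 21.0000
seg 2 [53.4°–182.9°] dwell: s stays 21.0000
seg 3 [182.9°–227.5°] simple-harmonic, h=-11: θ=223.7° here. β=40.8, B=44.6. -11/2·(1 − cos(π·0.9148)) = -10.8041 → s = 10.1959

10.1959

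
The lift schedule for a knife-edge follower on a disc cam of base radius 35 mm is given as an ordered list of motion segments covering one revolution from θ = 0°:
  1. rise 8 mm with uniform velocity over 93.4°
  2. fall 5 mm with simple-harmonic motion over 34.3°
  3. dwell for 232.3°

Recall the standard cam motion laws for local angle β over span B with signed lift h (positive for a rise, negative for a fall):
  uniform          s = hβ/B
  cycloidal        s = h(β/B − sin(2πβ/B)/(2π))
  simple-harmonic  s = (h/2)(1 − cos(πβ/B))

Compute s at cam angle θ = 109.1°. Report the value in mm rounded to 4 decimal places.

seg 1 [0°–93.4°] uniform, h=8: full span → s += 8 → s = 8.0000
seg 2 [93.4°–127.7°] simple-harmonic, h=-5: θ=109.1° here. β=15.7, B=34.3. -5/2·(1 − cos(π·0.4577)) = -2.1690 → s = 5.8310

5.8310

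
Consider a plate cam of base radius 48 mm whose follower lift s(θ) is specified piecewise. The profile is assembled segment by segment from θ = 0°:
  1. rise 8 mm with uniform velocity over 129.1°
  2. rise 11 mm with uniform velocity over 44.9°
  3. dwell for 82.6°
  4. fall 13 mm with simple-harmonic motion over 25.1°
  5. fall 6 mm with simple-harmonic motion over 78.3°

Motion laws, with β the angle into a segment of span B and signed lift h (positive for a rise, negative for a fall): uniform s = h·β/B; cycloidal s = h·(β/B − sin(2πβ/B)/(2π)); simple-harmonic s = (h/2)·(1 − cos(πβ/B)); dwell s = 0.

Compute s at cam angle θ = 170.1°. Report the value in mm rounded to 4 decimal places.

seg 1 [0°–129.1°] uniform, h=8: full span → s += 8 → s = 8.0000
seg 2 [129.1°–174°] uniform, h=11: θ=170.1° here. β=41, B=44.9. 11·41/44.9 = 10.0445 → s = 18.0445

18.0445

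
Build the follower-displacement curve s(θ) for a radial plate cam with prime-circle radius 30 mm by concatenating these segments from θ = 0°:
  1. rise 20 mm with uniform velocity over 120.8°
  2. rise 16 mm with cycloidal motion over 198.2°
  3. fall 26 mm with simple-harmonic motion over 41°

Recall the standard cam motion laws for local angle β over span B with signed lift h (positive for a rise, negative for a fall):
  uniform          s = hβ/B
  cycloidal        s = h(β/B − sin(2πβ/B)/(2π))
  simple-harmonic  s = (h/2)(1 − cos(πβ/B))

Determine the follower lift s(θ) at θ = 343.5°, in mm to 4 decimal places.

seg 1 [0°–120.8°] uniform, h=20: full span → s += 20 → s = 20.0000
seg 2 [120.8°–319°] cycloidal, h=16: full span → s += 16 → s = 36.0000
seg 3 [319°–360°] simple-harmonic, h=-26: θ=343.5° here. β=24.5, B=41. -26/2·(1 − cos(π·0.5976)) = -16.9224 → s = 19.0776

19.0776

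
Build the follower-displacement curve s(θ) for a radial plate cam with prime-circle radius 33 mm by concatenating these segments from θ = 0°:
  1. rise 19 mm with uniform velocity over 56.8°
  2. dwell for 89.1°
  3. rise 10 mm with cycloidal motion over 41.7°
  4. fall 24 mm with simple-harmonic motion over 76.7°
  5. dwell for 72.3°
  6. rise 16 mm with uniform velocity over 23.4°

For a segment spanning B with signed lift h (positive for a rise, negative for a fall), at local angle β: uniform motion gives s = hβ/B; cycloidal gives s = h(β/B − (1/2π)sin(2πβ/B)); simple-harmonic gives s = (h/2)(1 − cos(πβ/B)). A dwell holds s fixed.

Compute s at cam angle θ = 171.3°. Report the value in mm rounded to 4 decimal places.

seg 1 [0°–56.8°] uniform, h=19: full span → s += 19 → s = 19.0000
seg 2 [56.8°–145.9°] dwell: s stays 19.0000
seg 3 [145.9°–187.6°] cycloidal, h=10: θ=171.3° here. β=25.4, B=41.7. 10·(0.6091 − sin(2π·0.6091)/(2π)) = 7.0988 → s = 26.0988

26.0988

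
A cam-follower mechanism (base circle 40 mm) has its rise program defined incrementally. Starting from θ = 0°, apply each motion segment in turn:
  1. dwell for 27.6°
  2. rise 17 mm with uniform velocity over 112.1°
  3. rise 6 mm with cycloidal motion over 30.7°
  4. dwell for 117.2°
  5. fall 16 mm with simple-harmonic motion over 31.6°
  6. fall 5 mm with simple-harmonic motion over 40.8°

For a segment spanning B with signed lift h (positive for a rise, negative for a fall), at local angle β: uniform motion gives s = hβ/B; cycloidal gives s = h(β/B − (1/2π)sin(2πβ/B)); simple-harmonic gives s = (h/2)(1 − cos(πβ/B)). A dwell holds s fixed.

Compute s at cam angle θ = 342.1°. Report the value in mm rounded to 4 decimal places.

seg 1 [0°–27.6°] dwell: s stays 0.0000
seg 2 [27.6°–139.7°] uniform, h=17: full span → s += 17 → s = 17.0000
seg 3 [139.7°–170.4°] cycloidal, h=6: full span → s += 6 → s = 23.0000
seg 4 [170.4°–287.6°] dwell: s stays 23.0000
seg 5 [287.6°–319.2°] simple-harmonic, h=-16: full span → s += -16 → s = 7.0000
seg 6 [319.2°–360°] simple-harmonic, h=-5: θ=342.1° here. β=22.9, B=40.8. -5/2·(1 − cos(π·0.5613)) = -2.9783 → s = 4.0217

4.0217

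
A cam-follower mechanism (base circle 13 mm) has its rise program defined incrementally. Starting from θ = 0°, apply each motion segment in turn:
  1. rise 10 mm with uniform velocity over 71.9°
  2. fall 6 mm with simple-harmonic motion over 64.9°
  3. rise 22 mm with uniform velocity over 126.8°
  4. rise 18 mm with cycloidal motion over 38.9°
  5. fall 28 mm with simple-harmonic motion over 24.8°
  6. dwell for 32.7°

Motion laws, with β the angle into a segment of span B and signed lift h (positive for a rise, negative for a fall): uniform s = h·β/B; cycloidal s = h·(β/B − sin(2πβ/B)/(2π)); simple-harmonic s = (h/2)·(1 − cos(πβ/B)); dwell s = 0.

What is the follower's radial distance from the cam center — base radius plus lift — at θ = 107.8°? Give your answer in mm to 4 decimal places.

seg 1 [0°–71.9°] uniform, h=10: full span → s += 10 → s = 10.0000
seg 2 [71.9°–136.8°] simple-harmonic, h=-6: θ=107.8° here. β=35.9, B=64.9. -6/2·(1 − cos(π·0.5532)) = -3.4987 → s = 6.5013
radial distance = base radius + s = 13 + 6.5013 = 19.5013

19.5013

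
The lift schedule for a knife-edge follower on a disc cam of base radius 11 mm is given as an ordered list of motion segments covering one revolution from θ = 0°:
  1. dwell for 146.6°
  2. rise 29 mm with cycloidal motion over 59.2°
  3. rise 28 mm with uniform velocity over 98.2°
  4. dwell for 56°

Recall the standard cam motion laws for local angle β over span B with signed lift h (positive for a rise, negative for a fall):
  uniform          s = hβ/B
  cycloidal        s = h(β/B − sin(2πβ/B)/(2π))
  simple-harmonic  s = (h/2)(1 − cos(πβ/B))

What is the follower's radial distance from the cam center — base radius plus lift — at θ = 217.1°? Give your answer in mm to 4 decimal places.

seg 1 [0°–146.6°] dwell: s stays 0.0000
seg 2 [146.6°–205.8°] cycloidal, h=29: full span → s += 29 → s = 29.0000
seg 3 [205.8°–304°] uniform, h=28: θ=217.1° here. β=11.3, B=98.2. 28·11.3/98.2 = 3.2220 → s = 32.2220
radial distance = base radius + s = 11 + 32.2220 = 43.2220

43.2220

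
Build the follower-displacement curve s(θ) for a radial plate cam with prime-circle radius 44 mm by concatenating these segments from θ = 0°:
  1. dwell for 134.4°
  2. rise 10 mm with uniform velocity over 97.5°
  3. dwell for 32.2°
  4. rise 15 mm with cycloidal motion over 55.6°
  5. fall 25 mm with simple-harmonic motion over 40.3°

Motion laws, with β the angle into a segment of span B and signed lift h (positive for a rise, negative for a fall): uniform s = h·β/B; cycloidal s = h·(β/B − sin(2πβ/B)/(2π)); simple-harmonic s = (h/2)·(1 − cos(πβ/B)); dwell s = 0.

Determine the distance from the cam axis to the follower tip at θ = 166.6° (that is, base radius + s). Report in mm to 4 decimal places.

seg 1 [0°–134.4°] dwell: s stays 0.0000
seg 2 [134.4°–231.9°] uniform, h=10: θ=166.6° here. β=32.2, B=97.5. 10·32.2/97.5 = 3.3026 → s = 3.3026
radial distance = base radius + s = 44 + 3.3026 = 47.3026

47.3026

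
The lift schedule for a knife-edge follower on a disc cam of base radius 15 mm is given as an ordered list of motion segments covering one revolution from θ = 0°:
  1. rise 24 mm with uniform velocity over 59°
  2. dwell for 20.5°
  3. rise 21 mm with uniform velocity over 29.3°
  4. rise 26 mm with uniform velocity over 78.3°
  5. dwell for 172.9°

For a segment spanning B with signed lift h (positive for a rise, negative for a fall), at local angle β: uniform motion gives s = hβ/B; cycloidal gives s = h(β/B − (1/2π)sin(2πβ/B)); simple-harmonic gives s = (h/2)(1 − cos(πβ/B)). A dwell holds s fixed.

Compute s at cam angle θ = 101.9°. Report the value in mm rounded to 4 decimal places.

seg 1 [0°–59°] uniform, h=24: full span → s += 24 → s = 24.0000
seg 2 [59°–79.5°] dwell: s stays 24.0000
seg 3 [79.5°–108.8°] uniform, h=21: θ=101.9° here. β=22.4, B=29.3. 21·22.4/29.3 = 16.0546 → s = 40.0546

40.0546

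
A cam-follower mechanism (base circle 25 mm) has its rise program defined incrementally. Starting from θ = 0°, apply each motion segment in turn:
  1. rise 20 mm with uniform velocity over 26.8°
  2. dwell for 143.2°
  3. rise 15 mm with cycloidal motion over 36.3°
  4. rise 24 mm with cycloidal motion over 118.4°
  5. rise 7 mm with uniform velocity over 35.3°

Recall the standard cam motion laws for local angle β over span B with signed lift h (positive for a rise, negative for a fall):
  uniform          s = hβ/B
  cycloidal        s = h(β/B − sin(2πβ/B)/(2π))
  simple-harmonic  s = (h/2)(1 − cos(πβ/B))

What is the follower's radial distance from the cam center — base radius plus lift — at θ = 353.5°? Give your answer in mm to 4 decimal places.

seg 1 [0°–26.8°] uniform, h=20: full span → s += 20 → s = 20.0000
seg 2 [26.8°–170°] dwell: s stays 20.0000
seg 3 [170°–206.3°] cycloidal, h=15: full span → s += 15 → s = 35.0000
seg 4 [206.3°–324.7°] cycloidal, h=24: full span → s += 24 → s = 59.0000
seg 5 [324.7°–360°] uniform, h=7: θ=353.5° here. β=28.8, B=35.3. 7·28.8/35.3 = 5.7110 → s = 64.7110
radial distance = base radius + s = 25 + 64.7110 = 89.7110

89.7110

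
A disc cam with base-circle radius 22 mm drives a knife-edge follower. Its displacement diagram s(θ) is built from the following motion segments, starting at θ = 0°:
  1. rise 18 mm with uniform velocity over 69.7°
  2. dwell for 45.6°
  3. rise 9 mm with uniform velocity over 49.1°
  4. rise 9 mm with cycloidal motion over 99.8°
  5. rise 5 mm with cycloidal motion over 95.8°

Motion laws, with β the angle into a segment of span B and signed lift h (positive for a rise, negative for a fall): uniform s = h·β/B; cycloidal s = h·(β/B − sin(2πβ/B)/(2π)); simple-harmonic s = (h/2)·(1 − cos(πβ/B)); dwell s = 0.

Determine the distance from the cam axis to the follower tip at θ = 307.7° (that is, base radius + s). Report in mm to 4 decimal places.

seg 1 [0°–69.7°] uniform, h=18: full span → s += 18 → s = 18.0000
seg 2 [69.7°–115.3°] dwell: s stays 18.0000
seg 3 [115.3°–164.4°] uniform, h=9: full span → s += 9 → s = 27.0000
seg 4 [164.4°–264.2°] cycloidal, h=9: full span → s += 9 → s = 36.0000
seg 5 [264.2°–360°] cycloidal, h=5: θ=307.7° here. β=43.5, B=95.8. 5·(0.4541 − sin(2π·0.4541)/(2π)) = 2.0439 → s = 38.0439
radial distance = base radius + s = 22 + 38.0439 = 60.0439

60.0439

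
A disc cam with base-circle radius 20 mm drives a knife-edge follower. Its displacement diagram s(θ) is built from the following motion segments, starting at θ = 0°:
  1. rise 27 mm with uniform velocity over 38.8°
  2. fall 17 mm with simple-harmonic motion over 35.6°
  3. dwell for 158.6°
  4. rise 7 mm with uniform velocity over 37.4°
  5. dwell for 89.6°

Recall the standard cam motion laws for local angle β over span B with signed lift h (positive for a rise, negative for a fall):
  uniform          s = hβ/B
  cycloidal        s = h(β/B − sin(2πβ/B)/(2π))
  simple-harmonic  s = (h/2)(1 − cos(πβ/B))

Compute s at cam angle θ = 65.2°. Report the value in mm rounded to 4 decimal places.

seg 1 [0°–38.8°] uniform, h=27: full span → s += 27 → s = 27.0000
seg 2 [38.8°–74.4°] simple-harmonic, h=-17: θ=65.2° here. β=26.4, B=35.6. -17/2·(1 − cos(π·0.7416)) = -14.3492 → s = 12.6508

12.6508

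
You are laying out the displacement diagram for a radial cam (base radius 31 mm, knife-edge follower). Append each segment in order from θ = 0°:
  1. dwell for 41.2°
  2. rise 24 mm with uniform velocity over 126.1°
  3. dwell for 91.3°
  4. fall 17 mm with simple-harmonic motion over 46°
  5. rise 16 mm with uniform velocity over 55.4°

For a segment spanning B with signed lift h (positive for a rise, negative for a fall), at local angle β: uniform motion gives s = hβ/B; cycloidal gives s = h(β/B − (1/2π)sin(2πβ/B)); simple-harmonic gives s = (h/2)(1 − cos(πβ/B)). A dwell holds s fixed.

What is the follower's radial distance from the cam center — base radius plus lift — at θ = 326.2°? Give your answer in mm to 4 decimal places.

seg 1 [0°–41.2°] dwell: s stays 0.0000
seg 2 [41.2°–167.3°] uniform, h=24: full span → s += 24 → s = 24.0000
seg 3 [167.3°–258.6°] dwell: s stays 24.0000
seg 4 [258.6°–304.6°] simple-harmonic, h=-17: full span → s += -17 → s = 7.0000
seg 5 [304.6°–360°] uniform, h=16: θ=326.2° here. β=21.6, B=55.4. 16·21.6/55.4 = 6.2383 → s = 13.2383
radial distance = base radius + s = 31 + 13.2383 = 44.2383

44.2383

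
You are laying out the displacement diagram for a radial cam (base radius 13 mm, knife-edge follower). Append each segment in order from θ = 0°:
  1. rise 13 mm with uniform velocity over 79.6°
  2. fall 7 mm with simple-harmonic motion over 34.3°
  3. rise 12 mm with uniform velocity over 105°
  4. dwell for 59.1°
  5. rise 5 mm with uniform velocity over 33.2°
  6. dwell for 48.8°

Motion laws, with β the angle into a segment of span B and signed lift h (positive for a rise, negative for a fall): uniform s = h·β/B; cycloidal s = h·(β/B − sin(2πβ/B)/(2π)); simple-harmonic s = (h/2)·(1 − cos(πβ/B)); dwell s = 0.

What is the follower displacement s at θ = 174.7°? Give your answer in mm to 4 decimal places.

seg 1 [0°–79.6°] uniform, h=13: full span → s += 13 → s = 13.0000
seg 2 [79.6°–113.9°] simple-harmonic, h=-7: full span → s += -7 → s = 6.0000
seg 3 [113.9°–218.9°] uniform, h=12: θ=174.7° here. β=60.8, B=105. 12·60.8/105 = 6.9486 → s = 12.9486

12.9486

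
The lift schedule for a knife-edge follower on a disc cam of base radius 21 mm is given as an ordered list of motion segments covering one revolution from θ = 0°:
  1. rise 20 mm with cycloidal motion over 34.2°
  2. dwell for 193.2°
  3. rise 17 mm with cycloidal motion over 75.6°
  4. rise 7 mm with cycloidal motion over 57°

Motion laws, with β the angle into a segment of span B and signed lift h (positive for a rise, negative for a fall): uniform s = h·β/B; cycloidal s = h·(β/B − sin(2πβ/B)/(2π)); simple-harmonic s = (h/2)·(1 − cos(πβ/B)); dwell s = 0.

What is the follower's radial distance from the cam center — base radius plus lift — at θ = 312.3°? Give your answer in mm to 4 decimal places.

seg 1 [0°–34.2°] cycloidal, h=20: full span → s += 20 → s = 20.0000
seg 2 [34.2°–227.4°] dwell: s stays 20.0000
seg 3 [227.4°–303°] cycloidal, h=17: full span → s += 17 → s = 37.0000
seg 4 [303°–360°] cycloidal, h=7: θ=312.3° here. β=9.3, B=57. 7·(0.1632 − sin(2π·0.1632)/(2π)) = 0.1898 → s = 37.1898
radial distance = base radius + s = 21 + 37.1898 = 58.1898

58.1898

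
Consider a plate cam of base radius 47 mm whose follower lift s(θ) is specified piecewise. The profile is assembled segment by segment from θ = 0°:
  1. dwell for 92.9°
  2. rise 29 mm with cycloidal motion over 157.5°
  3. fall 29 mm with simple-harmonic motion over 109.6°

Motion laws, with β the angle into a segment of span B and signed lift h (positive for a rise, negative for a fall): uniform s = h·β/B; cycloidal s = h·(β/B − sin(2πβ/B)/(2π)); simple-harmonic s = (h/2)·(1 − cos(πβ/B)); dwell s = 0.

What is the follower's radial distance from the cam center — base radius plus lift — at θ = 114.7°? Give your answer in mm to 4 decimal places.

seg 1 [0°–92.9°] dwell: s stays 0.0000
seg 2 [92.9°–250.4°] cycloidal, h=29: θ=114.7° here. β=21.8, B=157.5. 29·(0.1384 − sin(2π·0.1384)/(2π)) = 0.4872 → s = 0.4872
radial distance = base radius + s = 47 + 0.4872 = 47.4872

47.4872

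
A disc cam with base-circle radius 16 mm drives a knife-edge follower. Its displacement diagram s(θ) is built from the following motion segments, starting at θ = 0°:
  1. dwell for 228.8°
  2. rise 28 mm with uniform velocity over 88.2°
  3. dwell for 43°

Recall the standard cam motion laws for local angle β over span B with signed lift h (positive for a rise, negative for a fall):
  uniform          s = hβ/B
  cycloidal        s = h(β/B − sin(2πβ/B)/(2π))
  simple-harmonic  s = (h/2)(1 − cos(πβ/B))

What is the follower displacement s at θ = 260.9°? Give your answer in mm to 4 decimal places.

seg 1 [0°–228.8°] dwell: s stays 0.0000
seg 2 [228.8°–317°] uniform, h=28: θ=260.9° here. β=32.1, B=88.2. 28·32.1/88.2 = 10.1905 → s = 10.1905

10.1905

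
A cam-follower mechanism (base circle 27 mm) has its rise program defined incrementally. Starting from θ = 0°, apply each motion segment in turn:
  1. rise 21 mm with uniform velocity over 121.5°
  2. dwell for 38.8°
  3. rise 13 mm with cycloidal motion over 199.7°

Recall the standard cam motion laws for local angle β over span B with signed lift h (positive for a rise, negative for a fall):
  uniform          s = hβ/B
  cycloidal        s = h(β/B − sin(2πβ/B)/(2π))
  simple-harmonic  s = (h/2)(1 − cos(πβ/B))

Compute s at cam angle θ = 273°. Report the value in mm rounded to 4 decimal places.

seg 1 [0°–121.5°] uniform, h=21: full span → s += 21 → s = 21.0000
seg 2 [121.5°–160.3°] dwell: s stays 21.0000
seg 3 [160.3°–360°] cycloidal, h=13: θ=273° here. β=112.7, B=199.7. 13·(0.5643 − sin(2π·0.5643)/(2π)) = 8.1504 → s = 29.1504

29.1504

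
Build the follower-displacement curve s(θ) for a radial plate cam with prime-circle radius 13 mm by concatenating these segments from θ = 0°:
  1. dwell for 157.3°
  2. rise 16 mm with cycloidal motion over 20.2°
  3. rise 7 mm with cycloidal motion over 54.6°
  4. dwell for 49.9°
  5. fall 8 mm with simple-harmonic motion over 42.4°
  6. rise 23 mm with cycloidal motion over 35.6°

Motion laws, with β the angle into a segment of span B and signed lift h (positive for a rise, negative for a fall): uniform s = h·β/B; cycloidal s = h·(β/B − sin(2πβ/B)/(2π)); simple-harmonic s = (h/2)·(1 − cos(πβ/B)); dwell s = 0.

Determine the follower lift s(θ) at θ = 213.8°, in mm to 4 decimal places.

seg 1 [0°–157.3°] dwell: s stays 0.0000
seg 2 [157.3°–177.5°] cycloidal, h=16: full span → s += 16 → s = 16.0000
seg 3 [177.5°–232.1°] cycloidal, h=7: θ=213.8° here. β=36.3, B=54.6. 7·(0.6648 − sin(2π·0.6648)/(2π)) = 5.6122 → s = 21.6122

21.6122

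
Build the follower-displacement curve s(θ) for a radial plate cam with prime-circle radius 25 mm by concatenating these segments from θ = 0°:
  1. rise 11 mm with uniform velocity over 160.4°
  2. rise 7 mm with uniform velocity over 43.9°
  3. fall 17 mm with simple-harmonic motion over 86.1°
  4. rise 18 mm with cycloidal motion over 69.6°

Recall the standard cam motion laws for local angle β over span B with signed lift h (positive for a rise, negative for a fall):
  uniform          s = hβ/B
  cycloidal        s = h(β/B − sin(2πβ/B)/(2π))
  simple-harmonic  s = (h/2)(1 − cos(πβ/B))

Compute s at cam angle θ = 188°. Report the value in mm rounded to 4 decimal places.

seg 1 [0°–160.4°] uniform, h=11: full span → s += 11 → s = 11.0000
seg 2 [160.4°–204.3°] uniform, h=7: θ=188° here. β=27.6, B=43.9. 7·27.6/43.9 = 4.4009 → s = 15.4009

15.4009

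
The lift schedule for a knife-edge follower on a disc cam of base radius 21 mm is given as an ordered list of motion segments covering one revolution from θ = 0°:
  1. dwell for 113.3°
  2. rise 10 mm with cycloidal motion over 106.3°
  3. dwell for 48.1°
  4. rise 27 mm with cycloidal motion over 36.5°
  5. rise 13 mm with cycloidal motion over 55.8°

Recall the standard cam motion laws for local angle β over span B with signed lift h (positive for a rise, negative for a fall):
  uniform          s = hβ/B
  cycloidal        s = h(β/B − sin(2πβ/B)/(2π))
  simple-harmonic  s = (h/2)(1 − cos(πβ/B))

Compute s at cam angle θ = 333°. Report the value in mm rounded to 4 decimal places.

seg 1 [0°–113.3°] dwell: s stays 0.0000
seg 2 [113.3°–219.6°] cycloidal, h=10: full span → s += 10 → s = 10.0000
seg 3 [219.6°–267.7°] dwell: s stays 10.0000
seg 4 [267.7°–304.2°] cycloidal, h=27: full span → s += 27 → s = 37.0000
seg 5 [304.2°–360°] cycloidal, h=13: θ=333° here. β=28.8, B=55.8. 13·(0.5161 − sin(2π·0.5161)/(2π)) = 6.9190 → s = 43.9190

43.9190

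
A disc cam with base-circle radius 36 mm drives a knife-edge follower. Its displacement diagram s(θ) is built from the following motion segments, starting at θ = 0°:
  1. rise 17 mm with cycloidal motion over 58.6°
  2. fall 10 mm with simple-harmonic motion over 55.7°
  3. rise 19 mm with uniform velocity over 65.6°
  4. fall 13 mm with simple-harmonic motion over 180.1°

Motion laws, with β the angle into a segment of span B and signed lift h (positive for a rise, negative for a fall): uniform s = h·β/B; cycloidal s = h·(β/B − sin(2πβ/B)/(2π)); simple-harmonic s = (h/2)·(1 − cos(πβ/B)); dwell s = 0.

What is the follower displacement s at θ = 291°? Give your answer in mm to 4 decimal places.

seg 1 [0°–58.6°] cycloidal, h=17: full span → s += 17 → s = 17.0000
seg 2 [58.6°–114.3°] simple-harmonic, h=-10: full span → s += -10 → s = 7.0000
seg 3 [114.3°–179.9°] uniform, h=19: full span → s += 19 → s = 26.0000
seg 4 [179.9°–360°] simple-harmonic, h=-13: θ=291° here. β=111.1, B=180.1. -13/2·(1 − cos(π·0.6169)) = -8.8334 → s = 17.1666

17.1666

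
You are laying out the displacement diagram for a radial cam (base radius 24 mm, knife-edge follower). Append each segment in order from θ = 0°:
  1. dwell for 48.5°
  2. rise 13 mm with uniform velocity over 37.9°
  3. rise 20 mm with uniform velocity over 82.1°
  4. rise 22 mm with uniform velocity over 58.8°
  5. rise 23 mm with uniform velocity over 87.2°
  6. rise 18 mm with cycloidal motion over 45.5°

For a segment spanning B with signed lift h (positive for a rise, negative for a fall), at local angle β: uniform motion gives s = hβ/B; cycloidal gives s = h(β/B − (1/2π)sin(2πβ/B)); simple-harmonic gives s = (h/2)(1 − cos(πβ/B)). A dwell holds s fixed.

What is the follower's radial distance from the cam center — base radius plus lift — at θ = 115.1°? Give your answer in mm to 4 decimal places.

seg 1 [0°–48.5°] dwell: s stays 0.0000
seg 2 [48.5°–86.4°] uniform, h=13: full span → s += 13 → s = 13.0000
seg 3 [86.4°–168.5°] uniform, h=20: θ=115.1° here. β=28.7, B=82.1. 20·28.7/82.1 = 6.9915 → s = 19.9915
radial distance = base radius + s = 24 + 19.9915 = 43.9915

43.9915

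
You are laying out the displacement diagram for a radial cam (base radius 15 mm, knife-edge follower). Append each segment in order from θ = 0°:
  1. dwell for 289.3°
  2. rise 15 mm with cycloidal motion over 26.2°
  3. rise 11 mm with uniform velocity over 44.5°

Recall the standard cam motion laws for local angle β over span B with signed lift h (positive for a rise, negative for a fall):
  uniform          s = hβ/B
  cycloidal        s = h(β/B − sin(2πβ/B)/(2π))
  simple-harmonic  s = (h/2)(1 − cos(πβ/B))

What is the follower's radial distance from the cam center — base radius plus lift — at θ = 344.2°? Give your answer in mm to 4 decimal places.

seg 1 [0°–289.3°] dwell: s stays 0.0000
seg 2 [289.3°–315.5°] cycloidal, h=15: full span → s += 15 → s = 15.0000
seg 3 [315.5°–360°] uniform, h=11: θ=344.2° here. β=28.7, B=44.5. 11·28.7/44.5 = 7.0944 → s = 22.0944
radial distance = base radius + s = 15 + 22.0944 = 37.0944

37.0944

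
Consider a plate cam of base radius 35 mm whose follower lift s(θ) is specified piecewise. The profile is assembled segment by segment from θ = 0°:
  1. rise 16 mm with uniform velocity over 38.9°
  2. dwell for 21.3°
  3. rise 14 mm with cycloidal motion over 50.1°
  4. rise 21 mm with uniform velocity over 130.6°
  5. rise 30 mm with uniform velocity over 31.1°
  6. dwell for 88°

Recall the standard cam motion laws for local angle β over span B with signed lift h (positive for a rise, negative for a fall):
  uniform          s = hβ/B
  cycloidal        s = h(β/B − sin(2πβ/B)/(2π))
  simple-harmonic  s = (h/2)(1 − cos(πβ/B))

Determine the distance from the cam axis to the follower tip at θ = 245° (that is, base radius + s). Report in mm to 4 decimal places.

seg 1 [0°–38.9°] uniform, h=16: full span → s += 16 → s = 16.0000
seg 2 [38.9°–60.2°] dwell: s stays 16.0000
seg 3 [60.2°–110.3°] cycloidal, h=14: full span → s += 14 → s = 30.0000
seg 4 [110.3°–240.9°] uniform, h=21: full span → s += 21 → s = 51.0000
seg 5 [240.9°–272°] uniform, h=30: θ=245° here. β=4.1, B=31.1. 30·4.1/31.1 = 3.9550 → s = 54.9550
radial distance = base radius + s = 35 + 54.9550 = 89.9550

89.9550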